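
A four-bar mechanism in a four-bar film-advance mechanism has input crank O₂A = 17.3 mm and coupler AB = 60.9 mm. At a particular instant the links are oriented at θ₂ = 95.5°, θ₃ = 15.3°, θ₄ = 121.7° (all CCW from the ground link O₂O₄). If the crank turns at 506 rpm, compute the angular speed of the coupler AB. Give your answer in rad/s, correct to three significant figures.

ω₂ = 52.99 rad/s (from 506 rpm).
Differentiating the loop-closure r₂e^{iθ₂}+r₃e^{iθ₃}=r₁+r₄e^{iθ₄} gives r₂ω₂e^{iθ₂}+r₃ω₃e^{iθ₃}=r₄ω₄e^{iθ₄}.
Eliminating the other unknown: ω₃ = r₂ω₂ sin(θ₄−θ₂) / [r₃ sin(θ₃−θ₄)].
Numerator sine = +0.44151; denominator sine = -0.95931.
Result = 0.0173·52.99·(+0.44151) / (0.0609·(-0.95931)) = -6.9276 rad/s; magnitude 6.9276 rad/s.

6.93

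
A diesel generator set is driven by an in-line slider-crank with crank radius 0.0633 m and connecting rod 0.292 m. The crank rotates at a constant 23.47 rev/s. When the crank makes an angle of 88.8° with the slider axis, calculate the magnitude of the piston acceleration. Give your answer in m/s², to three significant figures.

277

ω = 2π·23.5 = 147.5 rad/s
x(θ) = r cosθ + √(L² − r² sin²θ); with ω constant, a = ω²·d²x/dθ².
d²x/dθ² = −r cosθ − r²(cos2θ)/√u − r⁴ sin²2θ/(4u^{3/2}),  u = L² − r² sin²θ = 0.0812589 m².
Substituting r = 0.0633 m, L = 0.292 m, θ = 88.8°: d²x/dθ² = +0.012718 m.
a = ω²·d²x/dθ² = (147.5)²·(+0.012718) = +276.57 m/s²;  |a| = 276.57 m/s².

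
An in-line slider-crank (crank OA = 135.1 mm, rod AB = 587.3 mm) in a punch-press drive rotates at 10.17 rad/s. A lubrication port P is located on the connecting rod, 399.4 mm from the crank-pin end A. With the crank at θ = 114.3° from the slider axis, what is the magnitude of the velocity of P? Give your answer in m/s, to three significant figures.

1.18

ω = 10.17 rad/s.  Crank-pin speed |V_A| = rω = 1.374 m/s, perpendicular to OA.
Rod angle: sinφ = −(r/L) sinθ ⇒ φ = -12.102°; ω_rod = −rω cosθ/√(L²−r²sin²θ) = +0.98461 rad/s.
V_P = V_A + ω_rod × AP, with AP = 0.3994 m along the rod.
Components: V_Px = −rω sinθ − a·ω_rod·sinφ = -1.1698 m/s;  V_Py = rω cosθ + a·ω_rod·cosφ = -0.1809 m/s.
|V_P| = √(V_Px² + V_Py²) = 1.1837 m/s.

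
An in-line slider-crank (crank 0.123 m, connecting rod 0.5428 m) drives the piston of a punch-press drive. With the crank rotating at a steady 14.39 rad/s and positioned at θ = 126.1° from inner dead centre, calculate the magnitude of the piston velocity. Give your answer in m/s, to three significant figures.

ω = 14.39 rad/s
For an in-line slider-crank, x = r cosθ + √(L² − r² sin²θ), so v = −rω sinθ·[1 + r cosθ/√(L² − r² sin²θ)].
With r = 0.123 m, L = 0.5428 m, θ = 126.1°: √(L² − r² sin²θ) = 0.53362 m.
v = −0.123·14.39·0.80799·[1 + 0.123·-0.58920/0.53362] = -1.2359 m/s.
|v| = 1.2359 m/s.

1.24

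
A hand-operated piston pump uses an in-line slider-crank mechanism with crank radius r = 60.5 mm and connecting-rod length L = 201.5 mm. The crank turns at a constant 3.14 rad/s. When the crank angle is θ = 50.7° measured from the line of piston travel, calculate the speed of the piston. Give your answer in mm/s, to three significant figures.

ω = 3.14 rad/s
For an in-line slider-crank, x = r cosθ + √(L² − r² sin²θ), so v = −rω sinθ·[1 + r cosθ/√(L² − r² sin²θ)].
With r = 0.0605 m, L = 0.2015 m, θ = 50.7°: √(L² − r² sin²θ) = 0.19599 m.
v = −0.0605·3.14·0.77384·[1 + 0.0605·0.63338/0.19599] = -0.17575 m/s.
|v| = 0.17575 m/s = 175.75 mm/s.

176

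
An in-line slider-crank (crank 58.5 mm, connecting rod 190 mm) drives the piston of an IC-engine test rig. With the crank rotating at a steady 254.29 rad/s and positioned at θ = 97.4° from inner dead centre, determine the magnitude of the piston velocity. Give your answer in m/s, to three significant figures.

14.1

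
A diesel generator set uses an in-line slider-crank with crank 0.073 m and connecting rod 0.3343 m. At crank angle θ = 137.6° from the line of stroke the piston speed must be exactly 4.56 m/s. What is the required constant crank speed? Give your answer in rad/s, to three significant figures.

111

For an in-line slider-crank, |v_piston| = rω|sinθ|·[1 + r cosθ/√(L² − r² sin²θ)].
With r = 0.073 m, L = 0.3343 m, θ = 137.6°: the bracketed kinematic factor |dx/dθ| = 0.041199 m.
ω = v/|dx/dθ| = 4.56/0.041199 = 110.68 rad/s.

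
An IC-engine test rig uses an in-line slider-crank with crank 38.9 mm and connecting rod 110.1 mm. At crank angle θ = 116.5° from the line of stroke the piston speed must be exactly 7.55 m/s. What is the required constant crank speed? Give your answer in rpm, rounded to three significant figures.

2480

For an in-line slider-crank, |v_piston| = rω|sinθ|·[1 + r cosθ/√(L² − r² sin²θ)].
With r = 0.0389 m, L = 0.1101 m, θ = 116.5°: the bracketed kinematic factor |dx/dθ| = 0.029028 m.
ω = v/|dx/dθ| = 7.55/0.029028 = 260.09 rad/s.
N = 60ω/(2π) = 2483.7 rpm.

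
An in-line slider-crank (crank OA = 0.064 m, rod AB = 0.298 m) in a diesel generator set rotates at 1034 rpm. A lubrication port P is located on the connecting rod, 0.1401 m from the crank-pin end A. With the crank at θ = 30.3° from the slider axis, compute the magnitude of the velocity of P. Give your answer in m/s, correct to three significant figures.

ω = 108.3 rad/s.  Crank-pin speed |V_A| = rω = 6.9299 m/s, perpendicular to OA.
Rod angle: sinφ = −(r/L) sinθ ⇒ φ = -6.220°; ω_rod = −rω cosθ/√(L²−r²sin²θ) = -20.197 rad/s.
V_P = V_A + ω_rod × AP, with AP = 0.1401 m along the rod.
Components: V_Px = −rω sinθ − a·ω_rod·sinφ = -3.8029 m/s;  V_Py = rω cosθ + a·ω_rod·cosφ = +3.1703 m/s.
|V_P| = √(V_Px² + V_Py²) = 4.9511 m/s.

4.95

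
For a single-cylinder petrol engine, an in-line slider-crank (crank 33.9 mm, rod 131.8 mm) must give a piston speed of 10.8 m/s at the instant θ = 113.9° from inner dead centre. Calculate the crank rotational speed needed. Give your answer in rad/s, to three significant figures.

390

For an in-line slider-crank, |v_piston| = rω|sinθ|·[1 + r cosθ/√(L² − r² sin²θ)].
With r = 0.0339 m, L = 0.1318 m, θ = 113.9°: the bracketed kinematic factor |dx/dθ| = 0.02767 m.
ω = v/|dx/dθ| = 10.8/0.02767 = 390.31 rad/s.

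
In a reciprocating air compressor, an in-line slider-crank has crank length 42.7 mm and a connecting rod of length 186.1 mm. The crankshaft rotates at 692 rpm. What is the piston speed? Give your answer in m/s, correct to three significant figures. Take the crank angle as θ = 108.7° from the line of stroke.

2.71

ω = 2π·692/60 = 72.47 rad/s
For an in-line slider-crank, x = r cosθ + √(L² − r² sin²θ), so v = −rω sinθ·[1 + r cosθ/√(L² − r² sin²θ)].
With r = 0.0427 m, L = 0.1861 m, θ = 108.7°: √(L² − r² sin²θ) = 0.18165 m.
v = −0.0427·72.47·0.94721·[1 + 0.0427·-0.32061/0.18165] = -2.7101 m/s.
|v| = 2.7101 m/s.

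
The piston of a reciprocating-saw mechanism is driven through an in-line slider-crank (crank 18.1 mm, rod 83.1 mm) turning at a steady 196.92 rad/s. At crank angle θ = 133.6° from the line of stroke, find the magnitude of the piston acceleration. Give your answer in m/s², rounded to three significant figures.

490

ω = 196.9 rad/s
x(θ) = r cosθ + √(L² − r² sin²θ); with ω constant, a = ω²·d²x/dθ².
d²x/dθ² = −r cosθ − r²(cos2θ)/√u − r⁴ sin²2θ/(4u^{3/2}),  u = L² − r² sin²θ = 0.0067338 m².
Substituting r = 0.0181 m, L = 0.0831 m, θ = 133.6°: d²x/dθ² = +0.012629 m.
a = ω²·d²x/dθ² = (196.9)²·(+0.012629) = +489.71 m/s²;  |a| = 489.71 m/s².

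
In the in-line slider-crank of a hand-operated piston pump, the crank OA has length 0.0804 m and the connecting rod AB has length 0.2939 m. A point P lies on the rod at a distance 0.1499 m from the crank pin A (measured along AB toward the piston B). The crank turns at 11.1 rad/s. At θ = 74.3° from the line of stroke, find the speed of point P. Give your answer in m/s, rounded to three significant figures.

0.901

ω = 11.1 rad/s.  Crank-pin speed |V_A| = rω = 0.89244 m/s, perpendicular to OA.
Rod angle: sinφ = −(r/L) sinθ ⇒ φ = -15.269°; ω_rod = −rω cosθ/√(L²−r²sin²θ) = -0.85176 rad/s.
V_P = V_A + ω_rod × AP, with AP = 0.1499 m along the rod.
Components: V_Px = −rω sinθ − a·ω_rod·sinφ = -0.89277 m/s;  V_Py = rω cosθ + a·ω_rod·cosφ = +0.11832 m/s.
|V_P| = √(V_Px² + V_Py²) = 0.90058 m/s.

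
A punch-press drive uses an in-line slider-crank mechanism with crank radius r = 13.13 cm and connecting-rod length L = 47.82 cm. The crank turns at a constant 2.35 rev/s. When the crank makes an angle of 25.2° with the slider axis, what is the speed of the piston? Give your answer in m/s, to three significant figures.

ω = 2π·2.35 = 14.77 rad/s
For an in-line slider-crank, x = r cosθ + √(L² − r² sin²θ), so v = −rω sinθ·[1 + r cosθ/√(L² − r² sin²θ)].
With r = 0.1313 m, L = 0.4782 m, θ = 25.2°: √(L² − r² sin²θ) = 0.47492 m.
v = −0.1313·14.77·0.42578·[1 + 0.1313·0.90483/0.47492] = -1.032 m/s.
|v| = 1.032 m/s.

1.03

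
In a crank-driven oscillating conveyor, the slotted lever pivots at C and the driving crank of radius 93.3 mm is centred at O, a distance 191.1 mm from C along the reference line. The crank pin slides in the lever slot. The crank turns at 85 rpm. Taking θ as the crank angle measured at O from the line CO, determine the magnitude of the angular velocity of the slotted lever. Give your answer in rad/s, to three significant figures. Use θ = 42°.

ω = 8.901 rad/s (from 85 rpm).
Crank pin A relative to C: A = (d + r cosθ, r sinθ); lever angle φ = atan2(r sinθ, d + r cosθ).
Differentiating tanφ: φ̇ = rω(d cosθ + r)/(d² + r² + 2dr cosθ).
d² + r² + 2dr cosθ = |CA|² = 0.0717241 m²;  d cosθ + r = +0.23531 m.
|ω_lever| = |0.0933·8.901·+0.23531| / 0.0717241 = 2.7247 rad/s.

2.72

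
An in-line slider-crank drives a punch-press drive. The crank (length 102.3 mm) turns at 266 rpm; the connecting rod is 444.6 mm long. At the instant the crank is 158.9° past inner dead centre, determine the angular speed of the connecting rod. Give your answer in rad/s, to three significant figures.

ω = 27.86 rad/s (converted from 266 rpm).
The rod makes angle φ with the slider axis where L sinφ = r sinθ; differentiating, L cosφ·φ̇ = r ω cosθ.
L cosφ = √(L² − r² sin²θ) = 0.44307 m.
|ω_rod| = r ω |cosθ| / √(L² − r² sin²θ) = 0.1023·27.86·0.93295/0.44307 = 6.0003 rad/s.

6.00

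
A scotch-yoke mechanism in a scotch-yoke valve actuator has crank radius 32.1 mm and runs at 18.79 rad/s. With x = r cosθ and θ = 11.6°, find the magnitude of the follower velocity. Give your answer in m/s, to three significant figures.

0.121

ω = 18.79 rad/s
x = r cosθ ⇒ ẋ = −rω sinθ.
|v| = rω|sinθ| = 0.0321·18.79·|sin 11.6°| = 0.12128 m/s.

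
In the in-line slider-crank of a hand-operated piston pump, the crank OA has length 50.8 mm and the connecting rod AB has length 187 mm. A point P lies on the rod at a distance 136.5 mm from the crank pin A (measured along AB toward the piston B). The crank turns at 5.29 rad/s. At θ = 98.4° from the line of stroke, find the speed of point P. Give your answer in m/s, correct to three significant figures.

0.258

ω = 5.29 rad/s.  Crank-pin speed |V_A| = rω = 0.26873 m/s, perpendicular to OA.
Rod angle: sinφ = −(r/L) sinθ ⇒ φ = -15.590°; ω_rod = −rω cosθ/√(L²−r²sin²θ) = +0.21795 rad/s.
V_P = V_A + ω_rod × AP, with AP = 0.1365 m along the rod.
Components: V_Px = −rω sinθ − a·ω_rod·sinφ = -0.25785 m/s;  V_Py = rω cosθ + a·ω_rod·cosφ = -0.010602 m/s.
|V_P| = √(V_Px² + V_Py²) = 0.25807 m/s.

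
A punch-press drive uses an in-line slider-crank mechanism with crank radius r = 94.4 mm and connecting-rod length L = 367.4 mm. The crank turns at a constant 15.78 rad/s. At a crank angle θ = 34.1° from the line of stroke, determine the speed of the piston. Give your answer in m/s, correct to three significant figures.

1.01

ω = 15.78 rad/s
For an in-line slider-crank, x = r cosθ + √(L² − r² sin²θ), so v = −rω sinθ·[1 + r cosθ/√(L² − r² sin²θ)].
With r = 0.0944 m, L = 0.3674 m, θ = 34.1°: √(L² − r² sin²θ) = 0.36357 m.
v = −0.0944·15.78·0.56064·[1 + 0.0944·0.82806/0.36357] = -1.0147 m/s.
|v| = 1.0147 m/s.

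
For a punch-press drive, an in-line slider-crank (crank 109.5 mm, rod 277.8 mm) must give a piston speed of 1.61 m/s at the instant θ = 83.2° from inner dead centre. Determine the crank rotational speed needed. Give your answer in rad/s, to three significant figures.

14.1

For an in-line slider-crank, |v_piston| = rω|sinθ|·[1 + r cosθ/√(L² − r² sin²θ)].
With r = 0.1095 m, L = 0.2778 m, θ = 83.2°: the bracketed kinematic factor |dx/dθ| = 0.11424 m.
ω = v/|dx/dθ| = 1.61/0.11424 = 14.093 rad/s.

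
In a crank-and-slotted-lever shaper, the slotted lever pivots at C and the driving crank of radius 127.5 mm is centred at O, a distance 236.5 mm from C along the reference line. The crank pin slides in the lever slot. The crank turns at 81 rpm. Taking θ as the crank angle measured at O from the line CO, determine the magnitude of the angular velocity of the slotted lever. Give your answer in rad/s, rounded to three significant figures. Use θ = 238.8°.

ω = 8.482 rad/s (from 81 rpm).
Crank pin A relative to C: A = (d + r cosθ, r sinθ); lever angle φ = atan2(r sinθ, d + r cosθ).
Differentiating tanφ: φ̇ = rω(d cosθ + r)/(d² + r² + 2dr cosθ).
d² + r² + 2dr cosθ = |CA|² = 0.0409476 m²;  d cosθ + r = +0.0049866 m.
|ω_lever| = |0.1275·8.482·+0.0049866| / 0.0409476 = 0.1317 rad/s.

0.132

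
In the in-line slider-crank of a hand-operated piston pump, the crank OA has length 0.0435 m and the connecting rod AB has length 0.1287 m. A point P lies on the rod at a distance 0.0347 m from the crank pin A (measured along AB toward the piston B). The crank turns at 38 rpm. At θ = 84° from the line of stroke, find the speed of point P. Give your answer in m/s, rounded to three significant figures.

ω = 3.979 rad/s.  Crank-pin speed |V_A| = rω = 0.1731 m/s, perpendicular to OA.
Rod angle: sinφ = −(r/L) sinθ ⇒ φ = -19.642°; ω_rod = −rω cosθ/√(L²−r²sin²θ) = -0.14928 rad/s.
V_P = V_A + ω_rod × AP, with AP = 0.0347 m along the rod.
Components: V_Px = −rω sinθ − a·ω_rod·sinφ = -0.17389 m/s;  V_Py = rω cosθ + a·ω_rod·cosφ = +0.013216 m/s.
|V_P| = √(V_Px² + V_Py²) = 0.1744 m/s.

0.174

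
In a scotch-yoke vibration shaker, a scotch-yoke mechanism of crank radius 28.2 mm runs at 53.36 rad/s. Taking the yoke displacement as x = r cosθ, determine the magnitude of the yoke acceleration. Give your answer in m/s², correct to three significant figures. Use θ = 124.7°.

45.7

ω = 53.36 rad/s
x = r cosθ ⇒ ẍ = −rω² cosθ (ω constant).
|a| = rω²|cosθ| = 0.0282·(53.36)²·|cos 124.7°| = 45.709 m/s².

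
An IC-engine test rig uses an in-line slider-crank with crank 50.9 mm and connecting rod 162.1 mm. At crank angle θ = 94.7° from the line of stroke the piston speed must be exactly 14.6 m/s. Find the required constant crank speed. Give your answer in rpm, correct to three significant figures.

For an in-line slider-crank, |v_piston| = rω|sinθ|·[1 + r cosθ/√(L² − r² sin²θ)].
With r = 0.0509 m, L = 0.1621 m, θ = 94.7°: the bracketed kinematic factor |dx/dθ| = 0.049355 m.
ω = v/|dx/dθ| = 14.6/0.049355 = 295.82 rad/s.
N = 60ω/(2π) = 2824.9 rpm.

2820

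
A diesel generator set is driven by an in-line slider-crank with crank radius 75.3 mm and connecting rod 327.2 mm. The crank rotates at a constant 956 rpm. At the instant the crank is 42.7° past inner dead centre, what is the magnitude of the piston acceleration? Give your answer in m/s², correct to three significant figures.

ω = 2π·956/60 = 100.1 rad/s
x(θ) = r cosθ + √(L² − r² sin²θ); with ω constant, a = ω²·d²x/dθ².
d²x/dθ² = −r cosθ − r²(cos2θ)/√u − r⁴ sin²2θ/(4u^{3/2}),  u = L² − r² sin²θ = 0.104452 m².
Substituting r = 0.0753 m, L = 0.3272 m, θ = 42.7°: d²x/dθ² = -0.056983 m.
a = ω²·d²x/dθ² = (100.1)²·(-0.056983) = -571.1 m/s²;  |a| = 571.1 m/s².

571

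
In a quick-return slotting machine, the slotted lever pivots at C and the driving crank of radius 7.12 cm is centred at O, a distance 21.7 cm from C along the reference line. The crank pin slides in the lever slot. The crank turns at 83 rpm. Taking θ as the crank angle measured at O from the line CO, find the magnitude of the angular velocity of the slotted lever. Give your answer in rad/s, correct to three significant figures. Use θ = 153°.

ω = 8.692 rad/s (from 83 rpm).
Crank pin A relative to C: A = (d + r cosθ, r sinθ); lever angle φ = atan2(r sinθ, d + r cosθ).
Differentiating tanφ: φ̇ = rω(d cosθ + r)/(d² + r² + 2dr cosθ).
d² + r² + 2dr cosθ = |CA|² = 0.0246256 m²;  d cosθ + r = -0.12215 m.
|ω_lever| = |0.0712·8.692·-0.12215| / 0.0246256 = 3.0696 rad/s.

3.07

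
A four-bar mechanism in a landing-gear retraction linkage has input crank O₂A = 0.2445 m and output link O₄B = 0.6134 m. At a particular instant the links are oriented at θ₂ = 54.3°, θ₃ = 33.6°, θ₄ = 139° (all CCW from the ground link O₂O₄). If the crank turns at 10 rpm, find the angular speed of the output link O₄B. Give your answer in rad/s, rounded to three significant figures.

ω₂ = 1.047 rad/s (from 10 rpm).
Differentiating the loop-closure r₂e^{iθ₂}+r₃e^{iθ₃}=r₁+r₄e^{iθ₄} gives r₂ω₂e^{iθ₂}+r₃ω₃e^{iθ₃}=r₄ω₄e^{iθ₄}.
Eliminating the other unknown: ω₄ = r₂ω₂ sin(θ₂−θ₃) / [r₄ sin(θ₄−θ₃)].
Numerator sine = +0.35347; denominator sine = +0.96410.
Result = 0.2445·1.047·(+0.35347) / (0.6134·(+0.96410)) = +0.15304 rad/s; magnitude 0.15304 rad/s.

0.153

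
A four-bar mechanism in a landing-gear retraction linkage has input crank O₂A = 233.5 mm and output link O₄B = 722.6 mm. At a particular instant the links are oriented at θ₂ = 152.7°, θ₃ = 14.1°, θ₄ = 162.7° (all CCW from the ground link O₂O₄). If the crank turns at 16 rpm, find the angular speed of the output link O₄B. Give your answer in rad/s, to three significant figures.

ω₂ = 1.676 rad/s (from 16 rpm).
Differentiating the loop-closure r₂e^{iθ₂}+r₃e^{iθ₃}=r₁+r₄e^{iθ₄} gives r₂ω₂e^{iθ₂}+r₃ω₃e^{iθ₃}=r₄ω₄e^{iθ₄}.
Eliminating the other unknown: ω₄ = r₂ω₂ sin(θ₂−θ₃) / [r₄ sin(θ₄−θ₃)].
Numerator sine = +0.66131; denominator sine = +0.52101.
Result = 0.2335·1.676·(+0.66131) / (0.7226·(+0.52101)) = +0.68722 rad/s; magnitude 0.68722 rad/s.

0.687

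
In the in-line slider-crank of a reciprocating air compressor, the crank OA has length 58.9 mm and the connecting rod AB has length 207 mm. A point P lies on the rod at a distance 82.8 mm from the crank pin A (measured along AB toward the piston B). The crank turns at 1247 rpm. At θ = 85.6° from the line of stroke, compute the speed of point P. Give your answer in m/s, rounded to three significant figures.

ω = 130.6 rad/s.  Crank-pin speed |V_A| = rω = 7.6915 m/s, perpendicular to OA.
Rod angle: sinφ = −(r/L) sinθ ⇒ φ = -16.481°; ω_rod = −rω cosθ/√(L²−r²sin²θ) = -2.9728 rad/s.
V_P = V_A + ω_rod × AP, with AP = 0.0828 m along the rod.
Components: V_Px = −rω sinθ − a·ω_rod·sinφ = -7.7387 m/s;  V_Py = rω cosθ + a·ω_rod·cosφ = +0.35405 m/s.
|V_P| = √(V_Px² + V_Py²) = 7.7467 m/s.

7.75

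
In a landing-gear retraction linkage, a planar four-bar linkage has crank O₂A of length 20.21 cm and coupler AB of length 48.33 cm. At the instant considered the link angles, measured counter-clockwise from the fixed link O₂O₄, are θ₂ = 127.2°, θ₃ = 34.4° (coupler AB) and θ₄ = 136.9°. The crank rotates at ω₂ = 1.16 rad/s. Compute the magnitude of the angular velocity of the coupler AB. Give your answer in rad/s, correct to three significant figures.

0.0837

ω₂ = 1.16 rad/s
Differentiating the loop-closure r₂e^{iθ₂}+r₃e^{iθ₃}=r₁+r₄e^{iθ₄} gives r₂ω₂e^{iθ₂}+r₃ω₃e^{iθ₃}=r₄ω₄e^{iθ₄}.
Eliminating the other unknown: ω₃ = r₂ω₂ sin(θ₄−θ₂) / [r₃ sin(θ₃−θ₄)].
Numerator sine = +0.16849; denominator sine = -0.97630.
Result = 0.2021·1.16·(+0.16849) / (0.4833·(-0.97630)) = -0.083714 rad/s; magnitude 0.083714 rad/s.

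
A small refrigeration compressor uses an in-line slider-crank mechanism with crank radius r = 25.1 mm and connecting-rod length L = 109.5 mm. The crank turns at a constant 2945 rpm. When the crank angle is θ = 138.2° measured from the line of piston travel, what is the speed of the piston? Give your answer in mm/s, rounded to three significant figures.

ω = 2π·2945/60 = 308.4 rad/s
For an in-line slider-crank, x = r cosθ + √(L² − r² sin²θ), so v = −rω sinθ·[1 + r cosθ/√(L² − r² sin²θ)].
With r = 0.0251 m, L = 0.1095 m, θ = 138.2°: √(L² − r² sin²θ) = 0.10821 m.
v = −0.0251·308.4·0.66653·[1 + 0.0251·-0.74548/0.10821] = -4.2674 m/s.
|v| = 4.2674 m/s = 4267.4 mm/s.

4270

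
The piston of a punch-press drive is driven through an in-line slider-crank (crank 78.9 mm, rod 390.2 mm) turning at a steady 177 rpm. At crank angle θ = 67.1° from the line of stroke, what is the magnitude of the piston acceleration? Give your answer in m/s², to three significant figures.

6.69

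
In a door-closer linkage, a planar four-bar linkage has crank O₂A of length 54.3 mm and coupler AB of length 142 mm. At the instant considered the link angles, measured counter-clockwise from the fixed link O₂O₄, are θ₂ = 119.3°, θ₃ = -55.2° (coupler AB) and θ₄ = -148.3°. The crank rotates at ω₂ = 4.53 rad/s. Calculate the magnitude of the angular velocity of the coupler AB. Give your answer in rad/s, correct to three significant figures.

ω₂ = 4.53 rad/s
Differentiating the loop-closure r₂e^{iθ₂}+r₃e^{iθ₃}=r₁+r₄e^{iθ₄} gives r₂ω₂e^{iθ₂}+r₃ω₃e^{iθ₃}=r₄ω₄e^{iθ₄}.
Eliminating the other unknown: ω₃ = r₂ω₂ sin(θ₄−θ₂) / [r₃ sin(θ₃−θ₄)].
Numerator sine = +0.99912; denominator sine = +0.99854.
Result = 0.0543·4.53·(+0.99912) / (0.142·(+0.99854)) = +1.7333 rad/s; magnitude 1.7333 rad/s.

1.73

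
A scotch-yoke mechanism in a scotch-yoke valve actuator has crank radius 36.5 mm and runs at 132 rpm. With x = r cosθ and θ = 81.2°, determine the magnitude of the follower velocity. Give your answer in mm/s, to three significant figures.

ω = 13.82 rad/s (from 132 rpm).
x = r cosθ ⇒ ẋ = −rω sinθ.
|v| = rω|sinθ| = 0.0365·13.82·|sin 81.2°| = 0.4986 m/s = 498.6 mm/s.

499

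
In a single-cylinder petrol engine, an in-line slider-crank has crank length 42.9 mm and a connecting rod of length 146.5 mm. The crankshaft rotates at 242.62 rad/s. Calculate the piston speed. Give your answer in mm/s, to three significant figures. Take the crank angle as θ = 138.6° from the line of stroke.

ω = 242.6 rad/s
For an in-line slider-crank, x = r cosθ + √(L² − r² sin²θ), so v = −rω sinθ·[1 + r cosθ/√(L² − r² sin²θ)].
With r = 0.0429 m, L = 0.1465 m, θ = 138.6°: √(L² − r² sin²θ) = 0.14373 m.
v = −0.0429·242.6·0.66131·[1 + 0.0429·-0.75011/0.14373] = -5.3421 m/s.
|v| = 5.3421 m/s = 5342.1 mm/s.

5340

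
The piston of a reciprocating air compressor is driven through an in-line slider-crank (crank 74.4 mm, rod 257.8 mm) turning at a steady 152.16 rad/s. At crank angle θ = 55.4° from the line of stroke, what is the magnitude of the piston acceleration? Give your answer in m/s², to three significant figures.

ω = 152.2 rad/s
x(θ) = r cosθ + √(L² − r² sin²θ); with ω constant, a = ω²·d²x/dθ².
d²x/dθ² = −r cosθ − r²(cos2θ)/√u − r⁴ sin²2θ/(4u^{3/2}),  u = L² − r² sin²θ = 0.0627103 m².
Substituting r = 0.0744 m, L = 0.2578 m, θ = 55.4°: d²x/dθ² = -0.034824 m.
a = ω²·d²x/dθ² = (152.2)²·(-0.034824) = -806.28 m/s²;  |a| = 806.28 m/s².

806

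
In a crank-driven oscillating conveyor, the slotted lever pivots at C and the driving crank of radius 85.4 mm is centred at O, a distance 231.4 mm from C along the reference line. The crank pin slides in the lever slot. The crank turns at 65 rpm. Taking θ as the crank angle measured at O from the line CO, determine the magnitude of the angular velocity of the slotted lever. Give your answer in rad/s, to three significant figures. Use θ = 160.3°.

3.26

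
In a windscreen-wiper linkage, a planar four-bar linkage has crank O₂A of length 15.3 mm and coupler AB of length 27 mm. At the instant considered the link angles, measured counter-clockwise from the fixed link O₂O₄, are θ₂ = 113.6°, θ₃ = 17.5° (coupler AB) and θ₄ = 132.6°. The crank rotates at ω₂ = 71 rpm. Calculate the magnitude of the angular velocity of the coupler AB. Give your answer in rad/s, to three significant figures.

1.51

ω₂ = 7.435 rad/s (from 71 rpm).
Differentiating the loop-closure r₂e^{iθ₂}+r₃e^{iθ₃}=r₁+r₄e^{iθ₄} gives r₂ω₂e^{iθ₂}+r₃ω₃e^{iθ₃}=r₄ω₄e^{iθ₄}.
Eliminating the other unknown: ω₃ = r₂ω₂ sin(θ₄−θ₂) / [r₃ sin(θ₃−θ₄)].
Numerator sine = +0.32557; denominator sine = -0.90557.
Result = 0.0153·7.435·(+0.32557) / (0.027·(-0.90557)) = -1.5147 rad/s; magnitude 1.5147 rad/s.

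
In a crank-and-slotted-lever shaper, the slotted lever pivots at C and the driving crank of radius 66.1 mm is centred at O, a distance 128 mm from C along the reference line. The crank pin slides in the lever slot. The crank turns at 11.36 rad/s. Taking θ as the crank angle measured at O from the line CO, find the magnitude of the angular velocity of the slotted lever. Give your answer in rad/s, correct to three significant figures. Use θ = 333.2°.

3.78

ω = 11.36 rad/s
Crank pin A relative to C: A = (d + r cosθ, r sinθ); lever angle φ = atan2(r sinθ, d + r cosθ).
Differentiating tanφ: φ̇ = rω(d cosθ + r)/(d² + r² + 2dr cosθ).
d² + r² + 2dr cosθ = |CA|² = 0.0358572 m²;  d cosθ + r = +0.18035 m.
|ω_lever| = |0.0661·11.36·+0.18035| / 0.0358572 = 3.7768 rad/s.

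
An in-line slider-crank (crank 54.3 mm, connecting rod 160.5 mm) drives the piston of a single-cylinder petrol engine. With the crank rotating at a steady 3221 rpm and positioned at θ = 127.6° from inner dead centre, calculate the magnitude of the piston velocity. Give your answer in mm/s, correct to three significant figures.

ω = 2π·3221/60 = 337.3 rad/s
For an in-line slider-crank, x = r cosθ + √(L² − r² sin²θ), so v = −rω sinθ·[1 + r cosθ/√(L² − r² sin²θ)].
With r = 0.0543 m, L = 0.1605 m, θ = 127.6°: √(L² − r² sin²θ) = 0.15463 m.
v = −0.0543·337.3·0.79229·[1 + 0.0543·-0.61015/0.15463] = -11.402 m/s.
|v| = 11.402 m/s = 11402 mm/s.

11400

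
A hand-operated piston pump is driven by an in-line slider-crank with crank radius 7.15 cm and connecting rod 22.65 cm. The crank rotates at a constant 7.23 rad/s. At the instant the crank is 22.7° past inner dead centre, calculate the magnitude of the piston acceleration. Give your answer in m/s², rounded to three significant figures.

ω = 7.23 rad/s
x(θ) = r cosθ + √(L² − r² sin²θ); with ω constant, a = ω²·d²x/dθ².
d²x/dθ² = −r cosθ − r²(cos2θ)/√u − r⁴ sin²2θ/(4u^{3/2}),  u = L² − r² sin²θ = 0.0505409 m².
Substituting r = 0.0715 m, L = 0.2265 m, θ = 22.7°: d²x/dθ² = -0.08222 m.
a = ω²·d²x/dθ² = (7.23)²·(-0.08222) = -4.2979 m/s²;  |a| = 4.2979 m/s².

4.30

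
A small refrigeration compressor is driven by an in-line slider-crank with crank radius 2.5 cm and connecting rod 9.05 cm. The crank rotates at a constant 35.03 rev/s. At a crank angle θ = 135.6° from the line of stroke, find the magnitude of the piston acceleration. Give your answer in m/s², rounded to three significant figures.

ω = 2π·35 = 220.1 rad/s
x(θ) = r cosθ + √(L² − r² sin²θ); with ω constant, a = ω²·d²x/dθ².
d²x/dθ² = −r cosθ − r²(cos2θ)/√u − r⁴ sin²2θ/(4u^{3/2}),  u = L² − r² sin²θ = 0.00788429 m².
Substituting r = 0.025 m, L = 0.0905 m, θ = 135.6°: d²x/dθ² = +0.017575 m.
a = ω²·d²x/dθ² = (220.1)²·(+0.017575) = +851.4 m/s²;  |a| = 851.4 m/s².

851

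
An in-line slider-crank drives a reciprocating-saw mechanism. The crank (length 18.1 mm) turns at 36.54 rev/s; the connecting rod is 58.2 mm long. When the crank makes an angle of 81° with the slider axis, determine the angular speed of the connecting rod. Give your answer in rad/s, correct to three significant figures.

11.7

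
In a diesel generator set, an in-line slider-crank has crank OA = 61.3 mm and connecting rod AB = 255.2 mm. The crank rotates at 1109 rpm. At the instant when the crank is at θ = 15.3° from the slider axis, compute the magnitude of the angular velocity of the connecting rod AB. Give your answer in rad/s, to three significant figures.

27.0

ω = 116.1 rad/s (converted from 1109 rpm).
The rod makes angle φ with the slider axis where L sinφ = r sinθ; differentiating, L cosφ·φ̇ = r ω cosθ.
L cosφ = √(L² − r² sin²θ) = 0.25469 m.
|ω_rod| = r ω |cosθ| / √(L² − r² sin²θ) = 0.0613·116.1·0.96456/0.25469 = 26.961 rad/s.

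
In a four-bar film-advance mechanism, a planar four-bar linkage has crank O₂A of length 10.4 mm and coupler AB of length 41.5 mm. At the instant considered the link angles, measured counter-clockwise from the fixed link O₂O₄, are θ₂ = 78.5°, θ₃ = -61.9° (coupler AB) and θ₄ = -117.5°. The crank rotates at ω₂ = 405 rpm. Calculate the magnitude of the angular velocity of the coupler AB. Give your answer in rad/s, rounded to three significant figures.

ω₂ = 42.41 rad/s (from 405 rpm).
Differentiating the loop-closure r₂e^{iθ₂}+r₃e^{iθ₃}=r₁+r₄e^{iθ₄} gives r₂ω₂e^{iθ₂}+r₃ω₃e^{iθ₃}=r₄ω₄e^{iθ₄}.
Eliminating the other unknown: ω₃ = r₂ω₂ sin(θ₄−θ₂) / [r₃ sin(θ₃−θ₄)].
Numerator sine = +0.27564; denominator sine = +0.82511.
Result = 0.0104·42.41·(+0.27564) / (0.0415·(+0.82511)) = +3.5505 rad/s; magnitude 3.5505 rad/s.

3.55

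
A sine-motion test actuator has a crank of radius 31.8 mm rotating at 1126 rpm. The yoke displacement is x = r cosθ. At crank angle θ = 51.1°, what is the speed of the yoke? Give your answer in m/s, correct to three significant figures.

2.92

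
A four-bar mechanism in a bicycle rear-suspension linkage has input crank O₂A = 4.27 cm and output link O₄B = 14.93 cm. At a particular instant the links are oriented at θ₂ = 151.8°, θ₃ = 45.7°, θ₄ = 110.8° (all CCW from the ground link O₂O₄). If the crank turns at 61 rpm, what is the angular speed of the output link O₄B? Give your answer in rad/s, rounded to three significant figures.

1.94

ω₂ = 6.388 rad/s (from 61 rpm).
Differentiating the loop-closure r₂e^{iθ₂}+r₃e^{iθ₃}=r₁+r₄e^{iθ₄} gives r₂ω₂e^{iθ₂}+r₃ω₃e^{iθ₃}=r₄ω₄e^{iθ₄}.
Eliminating the other unknown: ω₄ = r₂ω₂ sin(θ₂−θ₃) / [r₄ sin(θ₄−θ₃)].
Numerator sine = +0.96078; denominator sine = +0.90704.
Result = 0.0427·6.388·(+0.96078) / (0.1493·(+0.90704)) = +1.9352 rad/s; magnitude 1.9352 rad/s.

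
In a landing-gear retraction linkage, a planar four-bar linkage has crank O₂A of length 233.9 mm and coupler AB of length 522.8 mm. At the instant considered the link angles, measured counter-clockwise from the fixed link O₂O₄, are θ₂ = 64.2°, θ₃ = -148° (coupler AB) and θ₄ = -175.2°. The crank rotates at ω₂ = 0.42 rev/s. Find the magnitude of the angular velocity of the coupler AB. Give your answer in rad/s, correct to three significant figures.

ω₂ = 2.639 rad/s (from 0.42 rev/s).
Differentiating the loop-closure r₂e^{iθ₂}+r₃e^{iθ₃}=r₁+r₄e^{iθ₄} gives r₂ω₂e^{iθ₂}+r₃ω₃e^{iθ₃}=r₄ω₄e^{iθ₄}.
Eliminating the other unknown: ω₃ = r₂ω₂ sin(θ₄−θ₂) / [r₃ sin(θ₃−θ₄)].
Numerator sine = +0.86074; denominator sine = +0.45710.
Result = 0.2339·2.639·(+0.86074) / (0.5228·(+0.45710)) = +2.2232 rad/s; magnitude 2.2232 rad/s.

2.22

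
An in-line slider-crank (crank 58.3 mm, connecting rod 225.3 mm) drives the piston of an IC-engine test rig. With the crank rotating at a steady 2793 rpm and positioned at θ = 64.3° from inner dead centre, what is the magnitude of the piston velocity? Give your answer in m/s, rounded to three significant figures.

ω = 2π·2793/60 = 292.5 rad/s
For an in-line slider-crank, x = r cosθ + √(L² − r² sin²θ), so v = −rω sinθ·[1 + r cosθ/√(L² − r² sin²θ)].
With r = 0.0583 m, L = 0.2253 m, θ = 64.3°: √(L² − r² sin²θ) = 0.21909 m.
v = −0.0583·292.5·0.90108·[1 + 0.0583·0.43366/0.21909] = -17.138 m/s.
|v| = 17.138 m/s.

17.1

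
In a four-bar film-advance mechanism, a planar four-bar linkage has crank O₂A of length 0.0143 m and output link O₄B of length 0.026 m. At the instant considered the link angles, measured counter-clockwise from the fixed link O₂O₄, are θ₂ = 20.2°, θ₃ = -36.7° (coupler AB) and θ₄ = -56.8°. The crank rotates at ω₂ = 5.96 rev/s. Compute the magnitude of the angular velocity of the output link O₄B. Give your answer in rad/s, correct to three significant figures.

ω₂ = 37.45 rad/s (from 5.96 rev/s).
Differentiating the loop-closure r₂e^{iθ₂}+r₃e^{iθ₃}=r₁+r₄e^{iθ₄} gives r₂ω₂e^{iθ₂}+r₃ω₃e^{iθ₃}=r₄ω₄e^{iθ₄}.
Eliminating the other unknown: ω₄ = r₂ω₂ sin(θ₂−θ₃) / [r₄ sin(θ₄−θ₃)].
Numerator sine = +0.83772; denominator sine = -0.34366.
Result = 0.0143·37.45·(+0.83772) / (0.026·(-0.34366)) = -50.206 rad/s; magnitude 50.206 rad/s.

50.2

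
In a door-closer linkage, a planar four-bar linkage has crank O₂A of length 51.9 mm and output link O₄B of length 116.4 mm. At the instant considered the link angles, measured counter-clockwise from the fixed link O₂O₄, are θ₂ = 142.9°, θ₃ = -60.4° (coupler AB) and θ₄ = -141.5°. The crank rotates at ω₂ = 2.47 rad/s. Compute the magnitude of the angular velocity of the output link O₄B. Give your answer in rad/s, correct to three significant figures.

ω₂ = 2.47 rad/s
Differentiating the loop-closure r₂e^{iθ₂}+r₃e^{iθ₃}=r₁+r₄e^{iθ₄} gives r₂ω₂e^{iθ₂}+r₃ω₃e^{iθ₃}=r₄ω₄e^{iθ₄}.
Eliminating the other unknown: ω₄ = r₂ω₂ sin(θ₂−θ₃) / [r₄ sin(θ₄−θ₃)].
Numerator sine = -0.39555; denominator sine = -0.98796.
Result = 0.0519·2.47·(-0.39555) / (0.1164·(-0.98796)) = +0.44093 rad/s; magnitude 0.44093 rad/s.

0.441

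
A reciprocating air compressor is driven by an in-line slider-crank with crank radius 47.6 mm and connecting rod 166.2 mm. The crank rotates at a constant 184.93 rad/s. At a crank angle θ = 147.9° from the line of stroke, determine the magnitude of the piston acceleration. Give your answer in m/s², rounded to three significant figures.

1170

ω = 184.9 rad/s
x(θ) = r cosθ + √(L² − r² sin²θ); with ω constant, a = ω²·d²x/dθ².
d²x/dθ² = −r cosθ − r²(cos2θ)/√u − r⁴ sin²2θ/(4u^{3/2}),  u = L² − r² sin²θ = 0.0269826 m².
Substituting r = 0.0476 m, L = 0.1662 m, θ = 147.9°: d²x/dθ² = +0.034085 m.
a = ω²·d²x/dθ² = (184.9)²·(+0.034085) = +1165.7 m/s²;  |a| = 1165.7 m/s².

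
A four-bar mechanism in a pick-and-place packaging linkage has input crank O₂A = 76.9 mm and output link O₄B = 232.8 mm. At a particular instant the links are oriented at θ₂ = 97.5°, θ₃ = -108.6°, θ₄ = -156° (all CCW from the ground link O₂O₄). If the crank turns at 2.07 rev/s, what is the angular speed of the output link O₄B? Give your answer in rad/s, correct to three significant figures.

2.57

ω₂ = 13.01 rad/s (from 2.07 rev/s).
Differentiating the loop-closure r₂e^{iθ₂}+r₃e^{iθ₃}=r₁+r₄e^{iθ₄} gives r₂ω₂e^{iθ₂}+r₃ω₃e^{iθ₃}=r₄ω₄e^{iθ₄}.
Eliminating the other unknown: ω₄ = r₂ω₂ sin(θ₂−θ₃) / [r₄ sin(θ₄−θ₃)].
Numerator sine = -0.43994; denominator sine = -0.73610.
Result = 0.0769·13.01·(-0.43994) / (0.2328·(-0.73610)) = +2.5677 rad/s; magnitude 2.5677 rad/s.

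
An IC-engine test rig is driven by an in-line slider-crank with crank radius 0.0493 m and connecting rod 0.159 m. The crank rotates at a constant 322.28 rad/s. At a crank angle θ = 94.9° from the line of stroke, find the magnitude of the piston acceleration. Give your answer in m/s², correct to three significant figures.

ω = 322.3 rad/s
x(θ) = r cosθ + √(L² − r² sin²θ); with ω constant, a = ω²·d²x/dθ².
d²x/dθ² = −r cosθ − r²(cos2θ)/√u − r⁴ sin²2θ/(4u^{3/2}),  u = L² − r² sin²θ = 0.0228682 m².
Substituting r = 0.0493 m, L = 0.159 m, θ = 94.9°: d²x/dθ² = +0.020036 m.
a = ω²·d²x/dθ² = (322.3)²·(+0.020036) = +2081.1 m/s²;  |a| = 2081.1 m/s².

2080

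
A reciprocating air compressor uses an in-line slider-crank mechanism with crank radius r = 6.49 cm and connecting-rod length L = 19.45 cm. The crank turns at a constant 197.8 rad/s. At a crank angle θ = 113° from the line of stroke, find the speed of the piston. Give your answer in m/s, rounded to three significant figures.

ω = 197.8 rad/s
For an in-line slider-crank, x = r cosθ + √(L² − r² sin²θ), so v = −rω sinθ·[1 + r cosθ/√(L² − r² sin²θ)].
With r = 0.0649 m, L = 0.1945 m, θ = 113°: √(L² − r² sin²θ) = 0.1851 m.
v = −0.0649·197.8·0.92050·[1 + 0.0649·-0.39073/0.1851] = -10.198 m/s.
|v| = 10.198 m/s.

10.2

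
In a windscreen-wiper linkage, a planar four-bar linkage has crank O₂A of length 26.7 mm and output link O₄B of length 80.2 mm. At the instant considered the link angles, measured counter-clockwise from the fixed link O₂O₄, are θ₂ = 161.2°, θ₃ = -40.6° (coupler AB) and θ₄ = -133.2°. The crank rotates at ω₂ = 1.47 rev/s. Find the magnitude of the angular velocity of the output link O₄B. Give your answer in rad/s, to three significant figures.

1.14

ω₂ = 9.236 rad/s (from 1.47 rev/s).
Differentiating the loop-closure r₂e^{iθ₂}+r₃e^{iθ₃}=r₁+r₄e^{iθ₄} gives r₂ω₂e^{iθ₂}+r₃ω₃e^{iθ₃}=r₄ω₄e^{iθ₄}.
Eliminating the other unknown: ω₄ = r₂ω₂ sin(θ₂−θ₃) / [r₄ sin(θ₄−θ₃)].
Numerator sine = -0.37137; denominator sine = -0.99897.
Result = 0.0267·9.236·(-0.37137) / (0.0802·(-0.99897)) = +1.1431 rad/s; magnitude 1.1431 rad/s.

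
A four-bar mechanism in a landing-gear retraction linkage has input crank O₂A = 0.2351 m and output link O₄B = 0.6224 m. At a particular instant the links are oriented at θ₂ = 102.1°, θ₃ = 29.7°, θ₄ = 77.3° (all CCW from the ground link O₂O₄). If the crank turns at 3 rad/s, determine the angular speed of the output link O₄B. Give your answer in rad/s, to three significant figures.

1.46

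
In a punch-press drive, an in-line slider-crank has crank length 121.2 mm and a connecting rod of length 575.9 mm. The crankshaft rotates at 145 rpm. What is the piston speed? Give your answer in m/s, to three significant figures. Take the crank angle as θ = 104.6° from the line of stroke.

ω = 2π·145/60 = 15.18 rad/s
For an in-line slider-crank, x = r cosθ + √(L² − r² sin²θ), so v = −rω sinθ·[1 + r cosθ/√(L² − r² sin²θ)].
With r = 0.1212 m, L = 0.5759 m, θ = 104.6°: √(L² − r² sin²θ) = 0.56383 m.
v = −0.1212·15.18·0.96771·[1 + 0.1212·-0.25207/0.56383] = -1.6844 m/s.
|v| = 1.6844 m/s.

1.68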